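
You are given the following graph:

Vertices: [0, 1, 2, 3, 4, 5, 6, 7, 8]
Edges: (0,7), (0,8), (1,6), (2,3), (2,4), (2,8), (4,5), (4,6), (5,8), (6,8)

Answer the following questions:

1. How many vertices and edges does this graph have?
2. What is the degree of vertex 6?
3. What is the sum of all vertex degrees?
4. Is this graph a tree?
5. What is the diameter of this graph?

Count: 9 vertices, 10 edges.
Vertex 6 has neighbors [1, 4, 8], degree = 3.
Handshaking lemma: 2 * 10 = 20.
A tree on 9 vertices has 8 edges. This graph has 10 edges (2 extra). Not a tree.
Diameter (longest shortest path) = 4.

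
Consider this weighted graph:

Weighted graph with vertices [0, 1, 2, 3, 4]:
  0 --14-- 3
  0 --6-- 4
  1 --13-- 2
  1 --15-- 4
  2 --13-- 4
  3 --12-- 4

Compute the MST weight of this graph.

Applying Kruskal's algorithm (sort edges by weight, add if no cycle):
  Add (0,4) w=6
  Add (3,4) w=12
  Add (1,2) w=13
  Add (2,4) w=13
  Skip (0,3) w=14 (creates cycle)
  Skip (1,4) w=15 (creates cycle)
MST weight = 44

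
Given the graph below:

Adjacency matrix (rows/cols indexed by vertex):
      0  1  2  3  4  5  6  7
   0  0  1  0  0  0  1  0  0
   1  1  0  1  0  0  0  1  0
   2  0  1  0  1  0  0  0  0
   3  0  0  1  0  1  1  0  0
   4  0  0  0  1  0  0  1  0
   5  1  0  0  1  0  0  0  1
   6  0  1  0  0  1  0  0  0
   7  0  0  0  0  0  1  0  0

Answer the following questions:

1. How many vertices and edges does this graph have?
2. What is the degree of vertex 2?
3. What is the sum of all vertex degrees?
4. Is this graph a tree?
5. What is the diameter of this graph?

Count: 8 vertices, 9 edges.
Vertex 2 has neighbors [1, 3], degree = 2.
Handshaking lemma: 2 * 9 = 18.
A tree on 8 vertices has 7 edges. This graph has 9 edges (2 extra). Not a tree.
Diameter (longest shortest path) = 4.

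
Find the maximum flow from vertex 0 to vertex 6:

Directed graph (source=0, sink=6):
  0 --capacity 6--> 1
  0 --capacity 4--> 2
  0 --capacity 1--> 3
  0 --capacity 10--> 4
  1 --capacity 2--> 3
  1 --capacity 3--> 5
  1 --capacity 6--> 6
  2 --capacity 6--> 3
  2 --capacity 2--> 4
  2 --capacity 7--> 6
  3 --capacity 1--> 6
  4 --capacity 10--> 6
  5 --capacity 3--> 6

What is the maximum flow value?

Computing max flow:
  Flow on (0->1): 6/6
  Flow on (0->2): 4/4
  Flow on (0->3): 1/1
  Flow on (0->4): 10/10
  Flow on (1->6): 6/6
  Flow on (2->6): 4/7
  Flow on (3->6): 1/1
  Flow on (4->6): 10/10
Maximum flow = 21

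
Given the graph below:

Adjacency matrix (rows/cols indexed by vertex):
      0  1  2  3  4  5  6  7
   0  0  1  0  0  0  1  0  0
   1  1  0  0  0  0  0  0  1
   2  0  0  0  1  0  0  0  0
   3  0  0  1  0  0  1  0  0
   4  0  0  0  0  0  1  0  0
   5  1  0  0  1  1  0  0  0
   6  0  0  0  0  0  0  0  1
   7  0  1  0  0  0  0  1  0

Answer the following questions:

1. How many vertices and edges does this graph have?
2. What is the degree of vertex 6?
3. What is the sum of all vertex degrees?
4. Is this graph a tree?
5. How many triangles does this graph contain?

Count: 8 vertices, 7 edges.
Vertex 6 has neighbors [7], degree = 1.
Handshaking lemma: 2 * 7 = 14.
A graph is a tree iff it is connected and has exactly n-1 edges. This graph is connected (all 8 vertices in one component) and has 8-1 = 7 edges. It is a tree.
Number of triangles = 0.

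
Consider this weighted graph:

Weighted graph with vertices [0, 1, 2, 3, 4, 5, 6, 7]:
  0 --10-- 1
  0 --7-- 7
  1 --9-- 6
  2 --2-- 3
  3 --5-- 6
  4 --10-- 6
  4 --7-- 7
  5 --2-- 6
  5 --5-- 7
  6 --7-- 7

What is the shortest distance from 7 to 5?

Using Dijkstra's algorithm from vertex 7:
Shortest path: 7 -> 5
Total weight: 5 = 5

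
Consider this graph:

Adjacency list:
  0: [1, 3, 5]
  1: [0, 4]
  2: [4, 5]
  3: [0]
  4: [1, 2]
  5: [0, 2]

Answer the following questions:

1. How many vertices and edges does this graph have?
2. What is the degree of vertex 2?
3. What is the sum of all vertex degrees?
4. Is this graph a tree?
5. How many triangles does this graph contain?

Count: 6 vertices, 6 edges.
Vertex 2 has neighbors [4, 5], degree = 2.
Handshaking lemma: 2 * 6 = 12.
A tree on 6 vertices has 5 edges. This graph has 6 edges (1 extra). Not a tree.
Number of triangles = 0.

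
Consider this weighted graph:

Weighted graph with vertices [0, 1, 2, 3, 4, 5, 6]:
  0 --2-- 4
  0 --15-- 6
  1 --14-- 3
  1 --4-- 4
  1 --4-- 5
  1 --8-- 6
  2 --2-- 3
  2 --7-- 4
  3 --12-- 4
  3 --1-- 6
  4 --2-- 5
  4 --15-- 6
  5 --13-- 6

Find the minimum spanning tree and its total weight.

Applying Kruskal's algorithm (sort edges by weight, add if no cycle):
  Add (3,6) w=1
  Add (0,4) w=2
  Add (2,3) w=2
  Add (4,5) w=2
  Add (1,5) w=4
  Skip (1,4) w=4 (creates cycle)
  Add (2,4) w=7
  Skip (1,6) w=8 (creates cycle)
  Skip (3,4) w=12 (creates cycle)
  Skip (5,6) w=13 (creates cycle)
  Skip (1,3) w=14 (creates cycle)
  Skip (0,6) w=15 (creates cycle)
  Skip (4,6) w=15 (creates cycle)
MST weight = 18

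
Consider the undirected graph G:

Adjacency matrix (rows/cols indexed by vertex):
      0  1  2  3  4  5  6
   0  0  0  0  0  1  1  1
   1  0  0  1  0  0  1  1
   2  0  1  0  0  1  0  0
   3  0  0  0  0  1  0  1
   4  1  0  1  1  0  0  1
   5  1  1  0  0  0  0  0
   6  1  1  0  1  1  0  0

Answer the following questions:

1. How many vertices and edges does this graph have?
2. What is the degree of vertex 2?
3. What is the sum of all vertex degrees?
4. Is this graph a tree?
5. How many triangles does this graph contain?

Count: 7 vertices, 10 edges.
Vertex 2 has neighbors [1, 4], degree = 2.
Handshaking lemma: 2 * 10 = 20.
A tree on 7 vertices has 6 edges. This graph has 10 edges (4 extra). Not a tree.
Number of triangles = 2.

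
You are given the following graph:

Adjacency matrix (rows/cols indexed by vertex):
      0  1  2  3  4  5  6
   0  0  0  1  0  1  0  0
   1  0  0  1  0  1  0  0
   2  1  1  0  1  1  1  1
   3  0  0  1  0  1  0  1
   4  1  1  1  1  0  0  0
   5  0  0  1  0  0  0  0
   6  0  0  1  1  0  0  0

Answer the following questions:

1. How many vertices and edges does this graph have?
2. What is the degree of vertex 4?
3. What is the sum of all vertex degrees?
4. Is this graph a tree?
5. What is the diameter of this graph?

Count: 7 vertices, 10 edges.
Vertex 4 has neighbors [0, 1, 2, 3], degree = 4.
Handshaking lemma: 2 * 10 = 20.
A tree on 7 vertices has 6 edges. This graph has 10 edges (4 extra). Not a tree.
Diameter (longest shortest path) = 2.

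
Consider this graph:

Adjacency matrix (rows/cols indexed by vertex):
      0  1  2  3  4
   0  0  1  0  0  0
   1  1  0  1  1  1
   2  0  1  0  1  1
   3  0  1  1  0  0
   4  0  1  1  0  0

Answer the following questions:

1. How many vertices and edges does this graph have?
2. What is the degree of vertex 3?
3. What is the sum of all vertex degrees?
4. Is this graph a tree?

Count: 5 vertices, 6 edges.
Vertex 3 has neighbors [1, 2], degree = 2.
Handshaking lemma: 2 * 6 = 12.
A tree on 5 vertices has 4 edges. This graph has 6 edges (2 extra). Not a tree.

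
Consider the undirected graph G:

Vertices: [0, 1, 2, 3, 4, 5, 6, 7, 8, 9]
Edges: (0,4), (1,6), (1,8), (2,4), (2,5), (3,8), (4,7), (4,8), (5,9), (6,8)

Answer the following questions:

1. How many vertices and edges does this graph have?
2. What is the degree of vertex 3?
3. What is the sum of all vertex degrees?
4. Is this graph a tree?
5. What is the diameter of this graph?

Count: 10 vertices, 10 edges.
Vertex 3 has neighbors [8], degree = 1.
Handshaking lemma: 2 * 10 = 20.
A tree on 10 vertices has 9 edges. This graph has 10 edges (1 extra). Not a tree.
Diameter (longest shortest path) = 5.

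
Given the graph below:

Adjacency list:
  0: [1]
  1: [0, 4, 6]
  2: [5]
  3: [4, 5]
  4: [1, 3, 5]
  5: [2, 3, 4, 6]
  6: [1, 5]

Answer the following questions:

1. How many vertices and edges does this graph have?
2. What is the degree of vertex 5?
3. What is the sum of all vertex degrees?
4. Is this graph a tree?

Count: 7 vertices, 8 edges.
Vertex 5 has neighbors [2, 3, 4, 6], degree = 4.
Handshaking lemma: 2 * 8 = 16.
A tree on 7 vertices has 6 edges. This graph has 8 edges (2 extra). Not a tree.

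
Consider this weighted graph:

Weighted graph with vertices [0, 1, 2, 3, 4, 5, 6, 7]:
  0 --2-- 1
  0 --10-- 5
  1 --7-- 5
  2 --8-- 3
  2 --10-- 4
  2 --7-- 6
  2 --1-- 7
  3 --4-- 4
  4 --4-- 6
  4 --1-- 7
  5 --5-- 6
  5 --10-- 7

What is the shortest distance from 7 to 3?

Using Dijkstra's algorithm from vertex 7:
Shortest path: 7 -> 4 -> 3
Total weight: 1 + 4 = 5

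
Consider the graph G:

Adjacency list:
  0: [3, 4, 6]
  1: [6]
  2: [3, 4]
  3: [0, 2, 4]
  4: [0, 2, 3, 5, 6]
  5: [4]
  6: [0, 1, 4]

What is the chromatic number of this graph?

The graph has a maximum clique of size 3 (lower bound on chromatic number).
A valid 3-coloring: {0: 1, 1: 0, 2: 1, 3: 2, 4: 0, 5: 1, 6: 2}.
Chromatic number = 3.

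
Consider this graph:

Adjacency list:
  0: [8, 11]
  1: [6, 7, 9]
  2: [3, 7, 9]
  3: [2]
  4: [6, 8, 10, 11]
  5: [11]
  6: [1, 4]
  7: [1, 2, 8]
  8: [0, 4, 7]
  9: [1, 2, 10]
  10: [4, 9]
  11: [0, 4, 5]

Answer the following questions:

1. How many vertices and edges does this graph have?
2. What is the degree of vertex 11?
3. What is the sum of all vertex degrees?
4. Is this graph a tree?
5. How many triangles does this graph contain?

Count: 12 vertices, 15 edges.
Vertex 11 has neighbors [0, 4, 5], degree = 3.
Handshaking lemma: 2 * 15 = 30.
A tree on 12 vertices has 11 edges. This graph has 15 edges (4 extra). Not a tree.
Number of triangles = 0.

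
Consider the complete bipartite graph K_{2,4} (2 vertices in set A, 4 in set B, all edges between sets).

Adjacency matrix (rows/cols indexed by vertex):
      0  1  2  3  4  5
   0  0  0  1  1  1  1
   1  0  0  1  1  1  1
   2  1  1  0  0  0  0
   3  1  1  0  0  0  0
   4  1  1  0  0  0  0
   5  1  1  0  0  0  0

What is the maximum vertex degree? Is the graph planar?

Set-A vertices have degree 4; set-B vertices have degree 2. Maximum degree = max(2,4) = 4.
min(2,4) <= 2, so K_{2,4} avoids a K_{3,3} subdivision and is planar.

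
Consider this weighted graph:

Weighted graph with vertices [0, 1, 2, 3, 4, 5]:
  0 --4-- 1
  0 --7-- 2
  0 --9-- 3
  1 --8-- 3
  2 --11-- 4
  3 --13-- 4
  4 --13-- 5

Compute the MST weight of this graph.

Applying Kruskal's algorithm (sort edges by weight, add if no cycle):
  Add (0,1) w=4
  Add (0,2) w=7
  Add (1,3) w=8
  Skip (0,3) w=9 (creates cycle)
  Add (2,4) w=11
  Skip (3,4) w=13 (creates cycle)
  Add (4,5) w=13
MST weight = 43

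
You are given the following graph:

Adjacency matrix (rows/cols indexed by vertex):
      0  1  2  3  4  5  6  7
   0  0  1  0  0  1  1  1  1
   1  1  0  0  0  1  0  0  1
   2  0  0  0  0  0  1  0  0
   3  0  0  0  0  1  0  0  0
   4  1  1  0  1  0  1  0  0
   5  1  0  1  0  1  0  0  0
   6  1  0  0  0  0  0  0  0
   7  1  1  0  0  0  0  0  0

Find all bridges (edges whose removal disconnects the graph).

A bridge is an edge whose removal increases the number of connected components.
Bridges found: (0,6), (2,5), (3,4)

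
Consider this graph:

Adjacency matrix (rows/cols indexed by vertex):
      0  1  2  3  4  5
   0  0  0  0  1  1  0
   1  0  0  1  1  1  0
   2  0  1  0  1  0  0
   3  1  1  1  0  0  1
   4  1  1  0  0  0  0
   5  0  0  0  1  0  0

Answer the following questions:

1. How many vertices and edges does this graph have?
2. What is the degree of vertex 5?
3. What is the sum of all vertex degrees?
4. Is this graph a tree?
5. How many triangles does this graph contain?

Count: 6 vertices, 7 edges.
Vertex 5 has neighbors [3], degree = 1.
Handshaking lemma: 2 * 7 = 14.
A tree on 6 vertices has 5 edges. This graph has 7 edges (2 extra). Not a tree.
Number of triangles = 1.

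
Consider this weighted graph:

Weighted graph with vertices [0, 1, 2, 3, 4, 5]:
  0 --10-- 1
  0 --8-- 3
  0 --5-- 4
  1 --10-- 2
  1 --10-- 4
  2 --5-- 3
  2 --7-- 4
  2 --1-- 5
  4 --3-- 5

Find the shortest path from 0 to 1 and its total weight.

Using Dijkstra's algorithm from vertex 0:
Shortest path: 0 -> 1
Total weight: 10 = 10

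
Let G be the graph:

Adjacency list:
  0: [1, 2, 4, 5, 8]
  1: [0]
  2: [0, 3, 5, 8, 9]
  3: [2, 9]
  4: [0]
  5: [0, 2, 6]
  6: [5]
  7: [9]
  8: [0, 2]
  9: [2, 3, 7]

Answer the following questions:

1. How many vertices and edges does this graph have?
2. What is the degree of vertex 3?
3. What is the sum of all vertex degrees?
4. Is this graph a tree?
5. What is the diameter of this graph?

Count: 10 vertices, 12 edges.
Vertex 3 has neighbors [2, 9], degree = 2.
Handshaking lemma: 2 * 12 = 24.
A tree on 10 vertices has 9 edges. This graph has 12 edges (3 extra). Not a tree.
Diameter (longest shortest path) = 4.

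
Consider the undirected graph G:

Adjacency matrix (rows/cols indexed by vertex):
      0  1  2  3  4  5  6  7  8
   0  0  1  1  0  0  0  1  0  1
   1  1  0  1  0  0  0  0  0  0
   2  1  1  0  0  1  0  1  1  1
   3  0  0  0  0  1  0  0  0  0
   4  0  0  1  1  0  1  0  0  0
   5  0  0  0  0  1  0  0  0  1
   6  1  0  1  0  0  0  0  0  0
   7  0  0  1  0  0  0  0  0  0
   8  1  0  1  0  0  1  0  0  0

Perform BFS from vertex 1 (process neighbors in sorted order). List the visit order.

BFS from vertex 1 (neighbors processed in ascending order):
Visit order: 1, 0, 2, 6, 8, 4, 7, 5, 3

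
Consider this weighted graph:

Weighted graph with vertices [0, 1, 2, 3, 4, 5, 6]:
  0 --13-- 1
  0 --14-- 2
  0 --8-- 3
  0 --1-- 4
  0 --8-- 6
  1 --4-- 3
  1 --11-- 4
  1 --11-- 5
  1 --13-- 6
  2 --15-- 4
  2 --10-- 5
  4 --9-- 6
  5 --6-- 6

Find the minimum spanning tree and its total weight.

Applying Kruskal's algorithm (sort edges by weight, add if no cycle):
  Add (0,4) w=1
  Add (1,3) w=4
  Add (5,6) w=6
  Add (0,3) w=8
  Add (0,6) w=8
  Skip (4,6) w=9 (creates cycle)
  Add (2,5) w=10
  Skip (1,5) w=11 (creates cycle)
  Skip (1,4) w=11 (creates cycle)
  Skip (0,1) w=13 (creates cycle)
  Skip (1,6) w=13 (creates cycle)
  Skip (0,2) w=14 (creates cycle)
  Skip (2,4) w=15 (creates cycle)
MST weight = 37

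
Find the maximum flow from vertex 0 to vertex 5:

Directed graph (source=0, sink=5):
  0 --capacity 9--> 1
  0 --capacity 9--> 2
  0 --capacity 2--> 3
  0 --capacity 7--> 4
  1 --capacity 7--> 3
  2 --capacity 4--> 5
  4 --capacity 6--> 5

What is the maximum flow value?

Computing max flow:
  Flow on (0->2): 4/9
  Flow on (0->4): 6/7
  Flow on (2->5): 4/4
  Flow on (4->5): 6/6
Maximum flow = 10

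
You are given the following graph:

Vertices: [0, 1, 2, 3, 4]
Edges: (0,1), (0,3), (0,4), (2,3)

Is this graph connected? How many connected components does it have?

Checking connectivity: the graph has 1 connected component(s).
All vertices are reachable from each other. The graph IS connected.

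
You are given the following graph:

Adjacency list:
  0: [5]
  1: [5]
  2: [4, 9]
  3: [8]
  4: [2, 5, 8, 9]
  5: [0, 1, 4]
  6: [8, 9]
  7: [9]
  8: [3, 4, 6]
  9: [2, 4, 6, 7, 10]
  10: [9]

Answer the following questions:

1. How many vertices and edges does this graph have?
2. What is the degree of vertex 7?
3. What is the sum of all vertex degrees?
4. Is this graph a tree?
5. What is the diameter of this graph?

Count: 11 vertices, 12 edges.
Vertex 7 has neighbors [9], degree = 1.
Handshaking lemma: 2 * 12 = 24.
A tree on 11 vertices has 10 edges. This graph has 12 edges (2 extra). Not a tree.
Diameter (longest shortest path) = 4.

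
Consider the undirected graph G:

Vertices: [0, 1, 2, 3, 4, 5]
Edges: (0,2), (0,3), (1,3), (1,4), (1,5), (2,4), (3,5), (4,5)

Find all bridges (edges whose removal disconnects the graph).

No bridges found. The graph is 2-edge-connected (no single edge removal disconnects it).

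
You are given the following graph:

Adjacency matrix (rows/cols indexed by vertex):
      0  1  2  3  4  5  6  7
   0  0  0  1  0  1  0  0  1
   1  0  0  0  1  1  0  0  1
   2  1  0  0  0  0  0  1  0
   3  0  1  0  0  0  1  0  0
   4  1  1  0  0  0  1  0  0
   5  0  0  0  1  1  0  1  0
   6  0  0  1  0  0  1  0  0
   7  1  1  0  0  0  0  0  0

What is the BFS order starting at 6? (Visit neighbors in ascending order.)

BFS from vertex 6 (neighbors processed in ascending order):
Visit order: 6, 2, 5, 0, 3, 4, 7, 1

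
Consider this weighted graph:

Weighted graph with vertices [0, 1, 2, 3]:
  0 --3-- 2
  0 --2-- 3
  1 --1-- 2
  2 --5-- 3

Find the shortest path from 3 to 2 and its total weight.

Using Dijkstra's algorithm from vertex 3:
Shortest path: 3 -> 2
Total weight: 5 = 5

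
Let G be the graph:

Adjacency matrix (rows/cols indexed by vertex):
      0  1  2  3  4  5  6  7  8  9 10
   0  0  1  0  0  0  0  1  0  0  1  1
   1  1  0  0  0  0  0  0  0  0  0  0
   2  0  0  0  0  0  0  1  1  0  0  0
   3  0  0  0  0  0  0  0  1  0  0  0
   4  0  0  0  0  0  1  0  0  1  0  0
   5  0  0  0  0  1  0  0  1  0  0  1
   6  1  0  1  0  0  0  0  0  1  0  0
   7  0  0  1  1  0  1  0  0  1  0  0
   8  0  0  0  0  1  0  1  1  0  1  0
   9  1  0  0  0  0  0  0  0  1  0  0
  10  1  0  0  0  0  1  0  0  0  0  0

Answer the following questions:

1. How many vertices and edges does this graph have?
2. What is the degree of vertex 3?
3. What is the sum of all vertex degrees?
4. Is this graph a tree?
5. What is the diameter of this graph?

Count: 11 vertices, 14 edges.
Vertex 3 has neighbors [7], degree = 1.
Handshaking lemma: 2 * 14 = 28.
A tree on 11 vertices has 10 edges. This graph has 14 edges (4 extra). Not a tree.
Diameter (longest shortest path) = 5.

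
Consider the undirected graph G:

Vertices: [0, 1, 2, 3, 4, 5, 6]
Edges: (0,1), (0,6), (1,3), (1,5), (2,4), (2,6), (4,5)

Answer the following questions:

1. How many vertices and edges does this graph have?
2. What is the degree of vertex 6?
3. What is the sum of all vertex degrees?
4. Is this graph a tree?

Count: 7 vertices, 7 edges.
Vertex 6 has neighbors [0, 2], degree = 2.
Handshaking lemma: 2 * 7 = 14.
A tree on 7 vertices has 6 edges. This graph has 7 edges (1 extra). Not a tree.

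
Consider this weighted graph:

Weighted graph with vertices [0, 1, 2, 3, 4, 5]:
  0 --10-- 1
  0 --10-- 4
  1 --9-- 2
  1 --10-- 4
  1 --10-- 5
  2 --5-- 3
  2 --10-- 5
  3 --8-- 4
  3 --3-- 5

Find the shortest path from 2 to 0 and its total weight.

Using Dijkstra's algorithm from vertex 2:
Shortest path: 2 -> 1 -> 0
Total weight: 9 + 10 = 19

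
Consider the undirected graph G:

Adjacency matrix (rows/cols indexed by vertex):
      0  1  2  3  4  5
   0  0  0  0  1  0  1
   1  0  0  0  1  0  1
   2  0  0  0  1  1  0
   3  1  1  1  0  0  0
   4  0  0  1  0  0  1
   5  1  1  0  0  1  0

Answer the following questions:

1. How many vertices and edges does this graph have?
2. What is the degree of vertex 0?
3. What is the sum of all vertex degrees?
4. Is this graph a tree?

Count: 6 vertices, 7 edges.
Vertex 0 has neighbors [3, 5], degree = 2.
Handshaking lemma: 2 * 7 = 14.
A tree on 6 vertices has 5 edges. This graph has 7 edges (2 extra). Not a tree.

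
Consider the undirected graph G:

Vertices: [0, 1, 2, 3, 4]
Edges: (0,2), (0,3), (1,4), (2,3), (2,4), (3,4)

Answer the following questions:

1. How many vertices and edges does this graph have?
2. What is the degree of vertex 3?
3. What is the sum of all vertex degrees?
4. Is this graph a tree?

Count: 5 vertices, 6 edges.
Vertex 3 has neighbors [0, 2, 4], degree = 3.
Handshaking lemma: 2 * 6 = 12.
A tree on 5 vertices has 4 edges. This graph has 6 edges (2 extra). Not a tree.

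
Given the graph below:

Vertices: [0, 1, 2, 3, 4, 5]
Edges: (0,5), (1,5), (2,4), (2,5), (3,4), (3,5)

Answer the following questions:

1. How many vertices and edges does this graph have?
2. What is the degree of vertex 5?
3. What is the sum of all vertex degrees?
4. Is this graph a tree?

Count: 6 vertices, 6 edges.
Vertex 5 has neighbors [0, 1, 2, 3], degree = 4.
Handshaking lemma: 2 * 6 = 12.
A tree on 6 vertices has 5 edges. This graph has 6 edges (1 extra). Not a tree.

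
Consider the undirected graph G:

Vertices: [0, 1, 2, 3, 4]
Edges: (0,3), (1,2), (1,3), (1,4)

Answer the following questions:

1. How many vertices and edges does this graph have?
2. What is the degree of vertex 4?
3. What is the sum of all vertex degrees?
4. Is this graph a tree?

Count: 5 vertices, 4 edges.
Vertex 4 has neighbors [1], degree = 1.
Handshaking lemma: 2 * 4 = 8.
A graph is a tree iff it is connected and has exactly n-1 edges. This graph is connected (all 5 vertices in one component) and has 5-1 = 4 edges. It is a tree.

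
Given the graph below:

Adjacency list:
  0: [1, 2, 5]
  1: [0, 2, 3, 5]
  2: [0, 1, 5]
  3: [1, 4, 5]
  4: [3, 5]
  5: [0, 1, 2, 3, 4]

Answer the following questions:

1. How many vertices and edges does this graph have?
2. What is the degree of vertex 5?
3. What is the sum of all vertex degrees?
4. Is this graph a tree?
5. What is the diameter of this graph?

Count: 6 vertices, 10 edges.
Vertex 5 has neighbors [0, 1, 2, 3, 4], degree = 5.
Handshaking lemma: 2 * 10 = 20.
A tree on 6 vertices has 5 edges. This graph has 10 edges (5 extra). Not a tree.
Diameter (longest shortest path) = 2.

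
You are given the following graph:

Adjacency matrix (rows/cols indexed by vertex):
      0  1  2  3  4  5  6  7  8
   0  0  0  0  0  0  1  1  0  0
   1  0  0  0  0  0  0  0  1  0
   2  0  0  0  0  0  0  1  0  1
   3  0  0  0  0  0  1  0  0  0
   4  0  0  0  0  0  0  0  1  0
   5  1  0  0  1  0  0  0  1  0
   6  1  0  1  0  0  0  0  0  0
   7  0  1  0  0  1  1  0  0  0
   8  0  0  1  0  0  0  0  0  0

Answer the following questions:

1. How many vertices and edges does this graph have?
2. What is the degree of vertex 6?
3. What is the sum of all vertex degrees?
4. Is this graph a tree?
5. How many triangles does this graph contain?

Count: 9 vertices, 8 edges.
Vertex 6 has neighbors [0, 2], degree = 2.
Handshaking lemma: 2 * 8 = 16.
A graph is a tree iff it is connected and has exactly n-1 edges. This graph is connected (all 9 vertices in one component) and has 9-1 = 8 edges. It is a tree.
Number of triangles = 0.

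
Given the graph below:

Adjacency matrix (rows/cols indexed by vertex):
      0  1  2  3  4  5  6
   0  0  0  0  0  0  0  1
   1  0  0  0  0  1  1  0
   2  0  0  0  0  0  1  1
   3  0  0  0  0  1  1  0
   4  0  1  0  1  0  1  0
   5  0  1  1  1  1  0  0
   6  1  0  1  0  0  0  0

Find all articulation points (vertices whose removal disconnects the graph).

An articulation point is a vertex whose removal disconnects the graph.
Articulation points: [2, 5, 6]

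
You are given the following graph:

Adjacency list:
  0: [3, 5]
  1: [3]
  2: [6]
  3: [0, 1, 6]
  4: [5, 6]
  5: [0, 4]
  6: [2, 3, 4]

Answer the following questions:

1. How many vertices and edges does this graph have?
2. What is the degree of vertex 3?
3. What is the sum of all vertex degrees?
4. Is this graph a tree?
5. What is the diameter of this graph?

Count: 7 vertices, 7 edges.
Vertex 3 has neighbors [0, 1, 6], degree = 3.
Handshaking lemma: 2 * 7 = 14.
A tree on 7 vertices has 6 edges. This graph has 7 edges (1 extra). Not a tree.
Diameter (longest shortest path) = 3.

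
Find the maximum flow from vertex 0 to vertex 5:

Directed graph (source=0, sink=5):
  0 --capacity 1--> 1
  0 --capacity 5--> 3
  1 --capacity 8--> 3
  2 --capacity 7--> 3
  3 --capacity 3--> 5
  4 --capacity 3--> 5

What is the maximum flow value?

Computing max flow:
  Flow on (0->3): 3/5
  Flow on (3->5): 3/3
Maximum flow = 3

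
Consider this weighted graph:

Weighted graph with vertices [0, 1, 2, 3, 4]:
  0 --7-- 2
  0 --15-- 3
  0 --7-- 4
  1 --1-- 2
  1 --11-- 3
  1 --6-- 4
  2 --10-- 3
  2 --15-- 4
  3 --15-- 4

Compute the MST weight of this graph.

Applying Kruskal's algorithm (sort edges by weight, add if no cycle):
  Add (1,2) w=1
  Add (1,4) w=6
  Add (0,2) w=7
  Skip (0,4) w=7 (creates cycle)
  Add (2,3) w=10
  Skip (1,3) w=11 (creates cycle)
  Skip (0,3) w=15 (creates cycle)
  Skip (2,4) w=15 (creates cycle)
  Skip (3,4) w=15 (creates cycle)
MST weight = 24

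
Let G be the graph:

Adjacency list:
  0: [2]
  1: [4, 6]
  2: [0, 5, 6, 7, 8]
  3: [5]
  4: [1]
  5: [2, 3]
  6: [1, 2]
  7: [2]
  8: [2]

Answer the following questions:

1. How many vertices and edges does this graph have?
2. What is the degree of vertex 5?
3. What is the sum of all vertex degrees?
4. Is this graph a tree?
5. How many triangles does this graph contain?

Count: 9 vertices, 8 edges.
Vertex 5 has neighbors [2, 3], degree = 2.
Handshaking lemma: 2 * 8 = 16.
A graph is a tree iff it is connected and has exactly n-1 edges. This graph is connected (all 9 vertices in one component) and has 9-1 = 8 edges. It is a tree.
Number of triangles = 0.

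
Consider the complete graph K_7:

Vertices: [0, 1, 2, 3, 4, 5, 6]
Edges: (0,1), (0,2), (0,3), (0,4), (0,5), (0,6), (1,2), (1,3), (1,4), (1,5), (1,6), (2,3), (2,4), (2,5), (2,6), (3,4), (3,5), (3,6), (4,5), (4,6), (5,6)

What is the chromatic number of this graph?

In K_7, every vertex is adjacent to every other vertex.
Each vertex needs a unique color.
Chromatic number = 7.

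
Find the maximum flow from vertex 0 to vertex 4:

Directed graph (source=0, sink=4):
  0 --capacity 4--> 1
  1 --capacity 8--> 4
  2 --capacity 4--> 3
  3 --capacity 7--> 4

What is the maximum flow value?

Computing max flow:
  Flow on (0->1): 4/4
  Flow on (1->4): 4/8
Maximum flow = 4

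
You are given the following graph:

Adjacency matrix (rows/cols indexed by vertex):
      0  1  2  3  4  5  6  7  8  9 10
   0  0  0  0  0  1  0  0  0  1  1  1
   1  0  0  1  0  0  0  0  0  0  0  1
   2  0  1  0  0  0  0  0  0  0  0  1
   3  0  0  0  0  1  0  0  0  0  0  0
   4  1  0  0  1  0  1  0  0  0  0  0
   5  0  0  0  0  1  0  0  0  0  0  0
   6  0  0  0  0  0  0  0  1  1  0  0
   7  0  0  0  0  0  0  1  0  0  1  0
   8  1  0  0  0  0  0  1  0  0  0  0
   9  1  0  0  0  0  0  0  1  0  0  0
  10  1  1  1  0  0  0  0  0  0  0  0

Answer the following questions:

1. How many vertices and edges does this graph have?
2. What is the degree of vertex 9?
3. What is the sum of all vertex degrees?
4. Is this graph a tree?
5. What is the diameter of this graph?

Count: 11 vertices, 12 edges.
Vertex 9 has neighbors [0, 7], degree = 2.
Handshaking lemma: 2 * 12 = 24.
A tree on 11 vertices has 10 edges. This graph has 12 edges (2 extra). Not a tree.
Diameter (longest shortest path) = 4.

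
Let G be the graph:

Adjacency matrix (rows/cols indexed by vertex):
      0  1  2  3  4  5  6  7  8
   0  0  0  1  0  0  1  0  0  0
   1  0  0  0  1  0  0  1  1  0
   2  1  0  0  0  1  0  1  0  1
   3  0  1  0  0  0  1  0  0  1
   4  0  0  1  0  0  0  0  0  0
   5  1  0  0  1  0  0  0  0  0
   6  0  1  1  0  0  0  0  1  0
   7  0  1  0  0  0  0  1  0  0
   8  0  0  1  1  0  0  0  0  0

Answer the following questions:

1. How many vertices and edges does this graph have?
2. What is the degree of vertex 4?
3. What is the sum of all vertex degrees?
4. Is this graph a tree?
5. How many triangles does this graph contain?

Count: 9 vertices, 11 edges.
Vertex 4 has neighbors [2], degree = 1.
Handshaking lemma: 2 * 11 = 22.
A tree on 9 vertices has 8 edges. This graph has 11 edges (3 extra). Not a tree.
Number of triangles = 1.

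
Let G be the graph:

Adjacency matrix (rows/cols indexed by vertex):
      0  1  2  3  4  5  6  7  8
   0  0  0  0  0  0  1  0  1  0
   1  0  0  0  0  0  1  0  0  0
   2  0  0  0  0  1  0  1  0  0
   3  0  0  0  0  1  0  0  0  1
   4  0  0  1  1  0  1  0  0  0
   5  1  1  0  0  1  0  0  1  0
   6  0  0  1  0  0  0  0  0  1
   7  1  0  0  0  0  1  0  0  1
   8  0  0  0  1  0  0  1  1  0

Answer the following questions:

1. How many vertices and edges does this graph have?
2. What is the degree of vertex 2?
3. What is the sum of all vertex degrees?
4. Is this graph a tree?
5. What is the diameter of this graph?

Count: 9 vertices, 11 edges.
Vertex 2 has neighbors [4, 6], degree = 2.
Handshaking lemma: 2 * 11 = 22.
A tree on 9 vertices has 8 edges. This graph has 11 edges (3 extra). Not a tree.
Diameter (longest shortest path) = 4.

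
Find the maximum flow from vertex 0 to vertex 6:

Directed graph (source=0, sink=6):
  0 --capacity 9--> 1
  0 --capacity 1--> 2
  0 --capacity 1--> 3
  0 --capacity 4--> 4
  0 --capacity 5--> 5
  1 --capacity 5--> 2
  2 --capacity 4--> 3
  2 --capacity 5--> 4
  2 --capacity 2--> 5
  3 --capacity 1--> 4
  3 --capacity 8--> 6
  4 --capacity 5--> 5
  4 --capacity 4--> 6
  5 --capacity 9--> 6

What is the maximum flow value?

Computing max flow:
  Flow on (0->1): 5/9
  Flow on (0->2): 1/1
  Flow on (0->3): 1/1
  Flow on (0->4): 4/4
  Flow on (0->5): 5/5
  Flow on (1->2): 5/5
  Flow on (2->3): 4/4
  Flow on (2->4): 2/5
  Flow on (3->6): 5/8
  Flow on (4->5): 2/5
  Flow on (4->6): 4/4
  Flow on (5->6): 7/9
Maximum flow = 16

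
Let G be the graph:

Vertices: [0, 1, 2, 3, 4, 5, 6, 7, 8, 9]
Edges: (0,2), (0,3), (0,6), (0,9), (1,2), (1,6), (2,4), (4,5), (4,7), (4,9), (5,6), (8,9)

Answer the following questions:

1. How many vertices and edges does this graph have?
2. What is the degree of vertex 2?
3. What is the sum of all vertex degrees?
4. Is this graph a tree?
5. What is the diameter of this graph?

Count: 10 vertices, 12 edges.
Vertex 2 has neighbors [0, 1, 4], degree = 3.
Handshaking lemma: 2 * 12 = 24.
A tree on 10 vertices has 9 edges. This graph has 12 edges (3 extra). Not a tree.
Diameter (longest shortest path) = 4.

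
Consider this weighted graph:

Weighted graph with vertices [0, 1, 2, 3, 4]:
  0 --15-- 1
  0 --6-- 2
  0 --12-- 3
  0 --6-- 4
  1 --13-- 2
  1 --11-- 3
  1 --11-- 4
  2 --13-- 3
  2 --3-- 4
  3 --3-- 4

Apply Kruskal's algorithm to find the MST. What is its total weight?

Applying Kruskal's algorithm (sort edges by weight, add if no cycle):
  Add (2,4) w=3
  Add (3,4) w=3
  Add (0,2) w=6
  Skip (0,4) w=6 (creates cycle)
  Add (1,4) w=11
  Skip (1,3) w=11 (creates cycle)
  Skip (0,3) w=12 (creates cycle)
  Skip (1,2) w=13 (creates cycle)
  Skip (2,3) w=13 (creates cycle)
  Skip (0,1) w=15 (creates cycle)
MST weight = 23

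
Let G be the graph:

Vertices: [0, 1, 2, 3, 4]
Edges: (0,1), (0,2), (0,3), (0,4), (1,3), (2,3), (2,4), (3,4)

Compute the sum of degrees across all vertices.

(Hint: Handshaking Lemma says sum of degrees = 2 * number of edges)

Count edges: 8 edges.
By Handshaking Lemma: sum of degrees = 2 * 8 = 16.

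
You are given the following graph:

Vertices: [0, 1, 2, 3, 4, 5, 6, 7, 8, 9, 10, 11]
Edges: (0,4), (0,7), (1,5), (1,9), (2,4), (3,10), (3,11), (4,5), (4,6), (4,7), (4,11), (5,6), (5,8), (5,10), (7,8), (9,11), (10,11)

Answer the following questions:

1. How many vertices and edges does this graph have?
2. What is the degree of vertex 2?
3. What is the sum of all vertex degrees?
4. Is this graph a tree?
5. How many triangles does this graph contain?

Count: 12 vertices, 17 edges.
Vertex 2 has neighbors [4], degree = 1.
Handshaking lemma: 2 * 17 = 34.
A tree on 12 vertices has 11 edges. This graph has 17 edges (6 extra). Not a tree.
Number of triangles = 3.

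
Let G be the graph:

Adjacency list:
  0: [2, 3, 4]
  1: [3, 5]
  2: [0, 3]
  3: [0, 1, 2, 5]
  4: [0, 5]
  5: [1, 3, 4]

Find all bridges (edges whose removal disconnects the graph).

No bridges found. The graph is 2-edge-connected (no single edge removal disconnects it).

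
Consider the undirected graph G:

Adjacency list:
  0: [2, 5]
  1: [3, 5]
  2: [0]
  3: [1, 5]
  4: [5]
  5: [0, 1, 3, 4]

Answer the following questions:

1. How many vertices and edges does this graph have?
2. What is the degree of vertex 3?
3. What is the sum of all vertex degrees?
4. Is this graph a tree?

Count: 6 vertices, 6 edges.
Vertex 3 has neighbors [1, 5], degree = 2.
Handshaking lemma: 2 * 6 = 12.
A tree on 6 vertices has 5 edges. This graph has 6 edges (1 extra). Not a tree.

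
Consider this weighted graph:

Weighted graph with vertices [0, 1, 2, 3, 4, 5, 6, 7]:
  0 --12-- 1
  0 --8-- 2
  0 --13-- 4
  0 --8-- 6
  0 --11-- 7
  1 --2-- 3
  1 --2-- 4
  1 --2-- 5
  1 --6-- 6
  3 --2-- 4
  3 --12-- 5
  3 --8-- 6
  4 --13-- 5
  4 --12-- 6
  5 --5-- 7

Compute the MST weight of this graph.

Applying Kruskal's algorithm (sort edges by weight, add if no cycle):
  Add (1,4) w=2
  Add (1,5) w=2
  Add (1,3) w=2
  Skip (3,4) w=2 (creates cycle)
  Add (5,7) w=5
  Add (1,6) w=6
  Add (0,2) w=8
  Add (0,6) w=8
  Skip (3,6) w=8 (creates cycle)
  Skip (0,7) w=11 (creates cycle)
  Skip (0,1) w=12 (creates cycle)
  Skip (3,5) w=12 (creates cycle)
  Skip (4,6) w=12 (creates cycle)
  Skip (0,4) w=13 (creates cycle)
  Skip (4,5) w=13 (creates cycle)
MST weight = 33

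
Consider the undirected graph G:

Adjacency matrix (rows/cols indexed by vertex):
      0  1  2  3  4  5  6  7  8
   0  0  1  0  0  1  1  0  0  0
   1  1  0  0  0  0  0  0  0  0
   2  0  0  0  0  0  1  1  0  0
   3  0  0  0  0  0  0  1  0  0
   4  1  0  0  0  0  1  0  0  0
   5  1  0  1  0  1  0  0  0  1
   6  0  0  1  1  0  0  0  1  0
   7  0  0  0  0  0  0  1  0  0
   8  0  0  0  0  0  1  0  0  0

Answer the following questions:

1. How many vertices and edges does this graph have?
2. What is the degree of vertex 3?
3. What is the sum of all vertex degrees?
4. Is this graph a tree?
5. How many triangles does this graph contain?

Count: 9 vertices, 9 edges.
Vertex 3 has neighbors [6], degree = 1.
Handshaking lemma: 2 * 9 = 18.
A tree on 9 vertices has 8 edges. This graph has 9 edges (1 extra). Not a tree.
Number of triangles = 1.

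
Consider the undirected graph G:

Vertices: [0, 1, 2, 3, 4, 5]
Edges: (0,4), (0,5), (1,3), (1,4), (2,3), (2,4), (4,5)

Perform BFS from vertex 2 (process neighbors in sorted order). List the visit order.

BFS from vertex 2 (neighbors processed in ascending order):
Visit order: 2, 3, 4, 1, 0, 5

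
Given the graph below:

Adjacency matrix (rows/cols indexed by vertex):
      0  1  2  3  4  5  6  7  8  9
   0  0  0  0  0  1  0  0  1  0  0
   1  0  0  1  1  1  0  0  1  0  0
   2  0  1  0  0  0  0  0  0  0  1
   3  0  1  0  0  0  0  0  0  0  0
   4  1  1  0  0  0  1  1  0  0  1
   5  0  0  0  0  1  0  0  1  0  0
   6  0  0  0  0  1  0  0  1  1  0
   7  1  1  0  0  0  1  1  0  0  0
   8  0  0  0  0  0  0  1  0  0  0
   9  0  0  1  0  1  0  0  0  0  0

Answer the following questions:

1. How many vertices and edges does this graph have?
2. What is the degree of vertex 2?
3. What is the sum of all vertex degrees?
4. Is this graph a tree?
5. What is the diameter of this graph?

Count: 10 vertices, 13 edges.
Vertex 2 has neighbors [1, 9], degree = 2.
Handshaking lemma: 2 * 13 = 26.
A tree on 10 vertices has 9 edges. This graph has 13 edges (4 extra). Not a tree.
Diameter (longest shortest path) = 4.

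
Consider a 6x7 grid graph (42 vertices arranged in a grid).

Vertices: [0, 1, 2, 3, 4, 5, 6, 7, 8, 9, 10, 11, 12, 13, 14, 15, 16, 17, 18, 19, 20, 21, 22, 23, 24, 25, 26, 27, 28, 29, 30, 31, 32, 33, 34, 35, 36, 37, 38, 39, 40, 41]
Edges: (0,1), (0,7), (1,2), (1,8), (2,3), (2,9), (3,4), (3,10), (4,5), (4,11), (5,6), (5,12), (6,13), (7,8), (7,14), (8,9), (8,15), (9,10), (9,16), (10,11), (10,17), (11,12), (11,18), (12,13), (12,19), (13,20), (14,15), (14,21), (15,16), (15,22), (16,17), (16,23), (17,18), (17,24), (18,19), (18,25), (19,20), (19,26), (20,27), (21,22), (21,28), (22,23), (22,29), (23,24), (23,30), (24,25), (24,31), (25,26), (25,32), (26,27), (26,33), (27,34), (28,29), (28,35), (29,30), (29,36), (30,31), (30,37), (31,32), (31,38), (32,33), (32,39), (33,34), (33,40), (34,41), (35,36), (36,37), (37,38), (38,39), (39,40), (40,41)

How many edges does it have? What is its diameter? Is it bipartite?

A 6x7 grid has 35 vertical edges and 36 horizontal edges.
Total edges = 35 + 36 = 71.
Diameter = (6-1) + (7-1) = 11 (corner to opposite corner).
Grid graphs are bipartite (checkerboard coloring).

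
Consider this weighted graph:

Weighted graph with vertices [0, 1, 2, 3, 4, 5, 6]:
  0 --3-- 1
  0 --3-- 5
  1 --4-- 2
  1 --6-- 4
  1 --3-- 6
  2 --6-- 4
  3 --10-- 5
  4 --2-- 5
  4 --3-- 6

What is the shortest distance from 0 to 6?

Using Dijkstra's algorithm from vertex 0:
Shortest path: 0 -> 1 -> 6
Total weight: 3 + 3 = 6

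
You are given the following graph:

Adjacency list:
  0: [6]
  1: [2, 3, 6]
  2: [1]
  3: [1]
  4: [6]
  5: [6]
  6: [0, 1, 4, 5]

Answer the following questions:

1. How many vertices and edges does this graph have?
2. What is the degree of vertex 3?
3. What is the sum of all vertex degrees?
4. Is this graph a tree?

Count: 7 vertices, 6 edges.
Vertex 3 has neighbors [1], degree = 1.
Handshaking lemma: 2 * 6 = 12.
A graph is a tree iff it is connected and has exactly n-1 edges. This graph is connected (all 7 vertices in one component) and has 7-1 = 6 edges. It is a tree.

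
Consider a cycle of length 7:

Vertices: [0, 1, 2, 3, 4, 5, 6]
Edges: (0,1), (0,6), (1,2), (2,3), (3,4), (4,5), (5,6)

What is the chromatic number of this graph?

This is an odd cycle (C_7). Odd cycles are not bipartite (any 2-coloring forces two adjacent vertices to match), and 3 colors suffice.
Chromatic number = 3.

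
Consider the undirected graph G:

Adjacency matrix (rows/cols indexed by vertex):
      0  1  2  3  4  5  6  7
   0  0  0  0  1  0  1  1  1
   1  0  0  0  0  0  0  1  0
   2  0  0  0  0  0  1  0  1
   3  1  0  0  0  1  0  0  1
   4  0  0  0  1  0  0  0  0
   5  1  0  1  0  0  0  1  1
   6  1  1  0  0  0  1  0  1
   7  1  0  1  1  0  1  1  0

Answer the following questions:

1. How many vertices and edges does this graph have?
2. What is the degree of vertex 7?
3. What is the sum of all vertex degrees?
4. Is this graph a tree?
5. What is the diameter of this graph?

Count: 8 vertices, 12 edges.
Vertex 7 has neighbors [0, 2, 3, 5, 6], degree = 5.
Handshaking lemma: 2 * 12 = 24.
A tree on 8 vertices has 7 edges. This graph has 12 edges (5 extra). Not a tree.
Diameter (longest shortest path) = 4.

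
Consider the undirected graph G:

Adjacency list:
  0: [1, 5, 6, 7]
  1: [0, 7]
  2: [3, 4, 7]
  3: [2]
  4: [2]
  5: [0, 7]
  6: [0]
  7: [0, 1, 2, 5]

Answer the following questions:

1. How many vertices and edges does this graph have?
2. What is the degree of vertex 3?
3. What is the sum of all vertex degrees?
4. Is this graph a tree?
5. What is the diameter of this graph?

Count: 8 vertices, 9 edges.
Vertex 3 has neighbors [2], degree = 1.
Handshaking lemma: 2 * 9 = 18.
A tree on 8 vertices has 7 edges. This graph has 9 edges (2 extra). Not a tree.
Diameter (longest shortest path) = 4.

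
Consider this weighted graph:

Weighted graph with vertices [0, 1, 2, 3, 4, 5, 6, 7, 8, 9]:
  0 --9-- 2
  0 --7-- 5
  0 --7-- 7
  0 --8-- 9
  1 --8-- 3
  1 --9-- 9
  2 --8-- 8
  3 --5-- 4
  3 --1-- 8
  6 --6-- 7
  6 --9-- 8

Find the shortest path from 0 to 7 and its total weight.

Using Dijkstra's algorithm from vertex 0:
Shortest path: 0 -> 7
Total weight: 7 = 7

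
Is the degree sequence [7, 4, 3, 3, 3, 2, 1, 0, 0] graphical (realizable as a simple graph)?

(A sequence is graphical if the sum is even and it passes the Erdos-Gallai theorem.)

Sum of degrees = 23. Sum is odd, so the sequence is NOT graphical.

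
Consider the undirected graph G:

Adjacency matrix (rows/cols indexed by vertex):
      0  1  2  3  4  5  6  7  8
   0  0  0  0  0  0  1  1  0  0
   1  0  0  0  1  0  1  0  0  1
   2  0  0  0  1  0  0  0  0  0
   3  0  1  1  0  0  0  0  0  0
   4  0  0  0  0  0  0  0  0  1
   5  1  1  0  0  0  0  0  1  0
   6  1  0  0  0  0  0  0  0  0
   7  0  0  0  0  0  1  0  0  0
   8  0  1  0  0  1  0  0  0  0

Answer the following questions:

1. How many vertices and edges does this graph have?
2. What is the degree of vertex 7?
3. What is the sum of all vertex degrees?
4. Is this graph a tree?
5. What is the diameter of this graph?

Count: 9 vertices, 8 edges.
Vertex 7 has neighbors [5], degree = 1.
Handshaking lemma: 2 * 8 = 16.
A graph is a tree iff it is connected and has exactly n-1 edges. This graph is connected (all 9 vertices in one component) and has 9-1 = 8 edges. It is a tree.
Diameter (longest shortest path) = 5.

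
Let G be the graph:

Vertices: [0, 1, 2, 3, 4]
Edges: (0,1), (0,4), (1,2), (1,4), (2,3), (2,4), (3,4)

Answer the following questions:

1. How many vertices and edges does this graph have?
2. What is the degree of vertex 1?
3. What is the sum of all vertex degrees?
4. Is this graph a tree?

Count: 5 vertices, 7 edges.
Vertex 1 has neighbors [0, 2, 4], degree = 3.
Handshaking lemma: 2 * 7 = 14.
A tree on 5 vertices has 4 edges. This graph has 7 edges (3 extra). Not a tree.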